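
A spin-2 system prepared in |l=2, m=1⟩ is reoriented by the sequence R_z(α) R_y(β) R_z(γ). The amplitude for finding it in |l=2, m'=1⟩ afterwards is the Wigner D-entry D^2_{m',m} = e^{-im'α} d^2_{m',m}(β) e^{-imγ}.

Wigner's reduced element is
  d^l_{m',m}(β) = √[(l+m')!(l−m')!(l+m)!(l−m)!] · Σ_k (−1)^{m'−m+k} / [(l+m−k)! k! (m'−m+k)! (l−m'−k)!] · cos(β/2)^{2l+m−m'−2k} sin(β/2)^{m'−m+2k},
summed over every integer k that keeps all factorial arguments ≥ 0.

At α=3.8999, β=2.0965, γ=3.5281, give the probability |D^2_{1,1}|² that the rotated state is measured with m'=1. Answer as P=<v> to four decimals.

P=0.2491

Split into d^2_{1,1}(β=2.0965) × two z-phases.
c=cos(2.0965/2)=0.499088, s=sin(2.0965/2)=0.866551; N=√[6·1·6·1]=6.000000
k∈{0,1} keeps every argument non-negative
  k=0: (−1)^0·6.0000/(6)·0.4991^4·0.8666^0 = +0.062045
  k=1: (−1)^1·6.0000/(2)·0.4991^2·0.8666^2 = -0.561131
d^2_{1,1}(2.0965) = +0.062045 -0.561131 = -0.499086
|D^2_{1,1}|² = |d^2_{1,1}(β)|² = (-0.499086)² = 0.249087 (the z-rotation phases have unit modulus)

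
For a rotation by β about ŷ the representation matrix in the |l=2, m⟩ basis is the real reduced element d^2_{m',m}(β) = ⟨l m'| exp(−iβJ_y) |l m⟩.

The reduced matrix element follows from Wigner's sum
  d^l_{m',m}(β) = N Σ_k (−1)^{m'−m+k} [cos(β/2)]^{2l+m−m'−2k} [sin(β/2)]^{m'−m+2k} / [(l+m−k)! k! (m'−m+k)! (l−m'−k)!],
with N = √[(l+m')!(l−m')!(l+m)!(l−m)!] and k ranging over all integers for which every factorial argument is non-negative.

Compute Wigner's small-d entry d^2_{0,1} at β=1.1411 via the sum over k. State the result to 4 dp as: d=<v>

d=0.4638

d^2_{0,1}(β=1.1411) via Wigner's sum:
With c≡cos(β/2)=0.841604 and s≡sin(β/2)=0.540095, N=[2·2·6·1]^{1/2}=4.898979
k∈{1,2} keeps every argument non-negative
  k=1: (−1)^0·4.8990/(2)·0.8416^3·0.5401^1 = +0.788623
  k=2: (−1)^1·4.8990/(2)·0.8416^1·0.5401^3 = -0.324783
d^2_{0,1}(1.1411) = +0.788623 -0.324783 = +0.463839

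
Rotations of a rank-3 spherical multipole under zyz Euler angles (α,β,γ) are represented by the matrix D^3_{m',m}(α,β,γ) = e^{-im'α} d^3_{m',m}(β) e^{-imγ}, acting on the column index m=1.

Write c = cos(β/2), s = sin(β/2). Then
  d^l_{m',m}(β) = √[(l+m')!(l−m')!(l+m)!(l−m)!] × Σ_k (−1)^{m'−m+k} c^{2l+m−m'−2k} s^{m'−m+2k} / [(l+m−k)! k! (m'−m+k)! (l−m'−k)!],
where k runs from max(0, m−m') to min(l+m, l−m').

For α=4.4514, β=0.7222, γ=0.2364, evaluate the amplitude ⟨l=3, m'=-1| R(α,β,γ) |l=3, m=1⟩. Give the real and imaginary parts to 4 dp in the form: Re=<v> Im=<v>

D^3_{-1,1}(4.4514,0.7222,0.2364) = e^{-i·-1·4.4514}·d^3_{-1,1}(0.7222)·e^{-i·1·0.2364}. Compute d first:
Half-angle: c=0.935509, s=0.353304. N=√(2·24·24·2)=48.000000
Admissible k: 2..4 (factorial args all ≥0)
  k=2: (−1)^0·48.0000/(8)·0.9355^4·0.3533^2 = +0.573639
  k=3: (−1)^1·48.0000/(6)·0.9355^2·0.3533^4 = -0.109088
  k=4: (−1)^2·48.0000/(48)·0.9355^0·0.3533^6 = +0.001945
d^3_{-1,1}(0.7222) = +0.573639 -0.109088 +0.001945 = +0.466496
D = (-0.258036-0.966135i)·(+0.466496)·(+0.972187-0.234204i) = -0.222580-0.409971i

Re=-0.2226 Im=-0.4100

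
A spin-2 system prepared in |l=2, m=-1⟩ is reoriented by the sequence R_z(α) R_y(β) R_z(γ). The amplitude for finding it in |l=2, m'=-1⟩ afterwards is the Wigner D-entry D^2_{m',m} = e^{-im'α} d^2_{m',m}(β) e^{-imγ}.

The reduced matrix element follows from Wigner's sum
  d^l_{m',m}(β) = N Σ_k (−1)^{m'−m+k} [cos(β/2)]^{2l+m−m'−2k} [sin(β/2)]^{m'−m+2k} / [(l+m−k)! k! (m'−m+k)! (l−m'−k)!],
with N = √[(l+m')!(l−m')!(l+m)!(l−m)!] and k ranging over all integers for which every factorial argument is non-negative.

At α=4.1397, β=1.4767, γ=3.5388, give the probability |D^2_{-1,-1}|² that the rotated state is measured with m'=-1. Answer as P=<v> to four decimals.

P=0.1973

D^2_{-1,-1}(4.1397,1.4767,3.5388) = e^{-i·-1·4.1397}·d^2_{-1,-1}(1.4767)·e^{-i·-1·3.5388}. Compute d first:
Half-angle: c=0.739580, s=0.673069. N=√(1·6·1·6)=6.000000
Admissible k: 0..1 (factorial args all ≥0)
  k=0: (−1)^0·6.0000/(6)·0.7396^4·0.6731^0 = +0.299186
  k=1: (−1)^1·6.0000/(2)·0.7396^2·0.6731^2 = -0.743379
d^2_{-1,-1}(1.4767) = +0.299186 -0.743379 = -0.444193
|D^2_{-1,-1}|² = |d^2_{-1,-1}(β)|² = (-0.444193)² = 0.197308 (the z-rotation phases have unit modulus)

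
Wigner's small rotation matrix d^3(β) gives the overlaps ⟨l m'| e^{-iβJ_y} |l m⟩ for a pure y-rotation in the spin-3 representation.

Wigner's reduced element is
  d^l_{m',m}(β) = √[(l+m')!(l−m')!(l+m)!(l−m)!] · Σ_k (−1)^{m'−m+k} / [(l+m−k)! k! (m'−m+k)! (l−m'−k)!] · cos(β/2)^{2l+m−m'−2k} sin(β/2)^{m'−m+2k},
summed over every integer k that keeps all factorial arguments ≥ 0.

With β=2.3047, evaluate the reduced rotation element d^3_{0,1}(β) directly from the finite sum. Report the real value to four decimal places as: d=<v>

d^3_{0,1}(β=2.3047) via Wigner's sum:
With c≡cos(β/2)=0.406341 and s≡sin(β/2)=0.913721, N=[6·6·24·2]^{1/2}=41.569219
Admissible k: 1..3 (factorial args all ≥0)
  k=1: (−1)^0·41.5692/(12)·0.4063^5·0.9137^1 = +0.035064
  k=2: (−1)^1·41.5692/(4)·0.4063^3·0.9137^3 = -0.531895
  k=3: (−1)^2·41.5692/(12)·0.4063^1·0.9137^5 = +0.896500
d^3_{0,1}(2.3047) = +0.035064 -0.531895 +0.896500 = +0.399669

d=0.3997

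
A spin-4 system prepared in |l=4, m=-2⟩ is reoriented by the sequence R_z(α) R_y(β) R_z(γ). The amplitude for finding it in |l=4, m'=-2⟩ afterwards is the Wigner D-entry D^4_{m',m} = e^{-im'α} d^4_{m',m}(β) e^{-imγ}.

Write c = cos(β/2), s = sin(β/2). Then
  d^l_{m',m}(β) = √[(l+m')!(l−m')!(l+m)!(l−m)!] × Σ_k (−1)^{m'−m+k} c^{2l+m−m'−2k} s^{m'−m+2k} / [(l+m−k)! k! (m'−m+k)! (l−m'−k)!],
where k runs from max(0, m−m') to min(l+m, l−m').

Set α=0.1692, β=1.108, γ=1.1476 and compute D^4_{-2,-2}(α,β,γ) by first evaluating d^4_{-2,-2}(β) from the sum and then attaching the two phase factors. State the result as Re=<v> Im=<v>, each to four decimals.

D^4_{-2,-2}(0.1692,1.108,1.1476) = e^{-i·-2·0.1692}·d^4_{-2,-2}(1.108)·e^{-i·-2·1.1476}. Compute d first:
c=cos(1.108/2)=0.850427, s=sin(1.108/2)=0.526093; N=√[2·720·2·720]=1440.000000
The bounds max(0,m−m')=0 and min(l+m,l−m')=2 give 3 terms
  k=0: (−1)^0·1440.0000/(1440)·0.8504^8·0.5261^0 = +0.273587
  k=1: (−1)^1·1440.0000/(120)·0.8504^6·0.5261^2 = -1.256402
  k=2: (−1)^2·1440.0000/(96)·0.8504^4·0.5261^4 = +0.601021
d^4_{-2,-2}(1.108) = +0.273587 -1.256402 +0.601021 = -0.381793
Attach z-rotation phases: D = e^{-i(-2)(0.1692)}·(-0.381793)·e^{-i(-2)(1.1476)} = +0.333581-0.185714i

Re=0.3336 Im=-0.1857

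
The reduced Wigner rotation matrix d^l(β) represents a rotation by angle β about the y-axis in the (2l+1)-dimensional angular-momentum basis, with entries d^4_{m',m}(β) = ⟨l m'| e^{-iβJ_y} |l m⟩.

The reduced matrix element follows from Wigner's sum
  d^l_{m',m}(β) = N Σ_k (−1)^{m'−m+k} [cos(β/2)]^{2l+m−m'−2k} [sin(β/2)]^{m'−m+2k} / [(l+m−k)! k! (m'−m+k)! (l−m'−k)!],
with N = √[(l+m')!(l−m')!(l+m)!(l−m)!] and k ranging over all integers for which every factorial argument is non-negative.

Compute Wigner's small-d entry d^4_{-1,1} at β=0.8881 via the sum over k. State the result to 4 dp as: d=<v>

d=0.3970

d^4_{-1,1}(β=0.8881) via Wigner's sum:
c=cos(0.8881/2)=0.903019, s=sin(0.8881/2)=0.429600; N=√[6·120·120·6]=720.000000
k∈{2,3,4,5} keeps every argument non-negative
  k=2: (−1)^0·720.0000/(72)·0.9030^6·0.4296^2 = +1.000716
  k=3: (−1)^1·720.0000/(24)·0.9030^4·0.4296^4 = -0.679465
  k=4: (−1)^2·720.0000/(48)·0.9030^2·0.4296^6 = +0.076890
  k=5: (−1)^3·720.0000/(720)·0.9030^0·0.4296^8 = -0.001160
d^4_{-1,1}(0.8881) = +1.000716 -0.679465 +0.076890 -0.001160 = +0.396981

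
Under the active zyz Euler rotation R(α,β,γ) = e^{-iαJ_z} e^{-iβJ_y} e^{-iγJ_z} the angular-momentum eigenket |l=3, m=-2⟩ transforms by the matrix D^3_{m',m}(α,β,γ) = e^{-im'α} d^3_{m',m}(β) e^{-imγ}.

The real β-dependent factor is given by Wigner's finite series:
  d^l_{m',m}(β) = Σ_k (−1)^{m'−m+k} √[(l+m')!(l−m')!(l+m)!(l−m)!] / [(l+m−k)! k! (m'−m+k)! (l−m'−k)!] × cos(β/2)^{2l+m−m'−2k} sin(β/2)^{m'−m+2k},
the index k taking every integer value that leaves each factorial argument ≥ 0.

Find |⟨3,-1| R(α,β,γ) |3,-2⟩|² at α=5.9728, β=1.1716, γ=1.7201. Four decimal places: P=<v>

Split into d^3_{-1,-2}(β=1.1716) × two z-phases.
Half-angle: c=0.833270, s=0.552866. N=√(2·24·1·120)=75.894664
k: max(0,(-2)−(-1))=0 … min(3+(-2),3−(-1))=1
  k=0: (−1)^1·75.8947/(24)·0.8333^5·0.5529^1 = -0.702342
  k=1: (−1)^2·75.8947/(12)·0.8333^3·0.5529^3 = +0.618369
d^3_{-1,-2}(1.1716) = -0.702342 +0.618369 = -0.083974
|D^3_{-1,-2}|² = |d^3_{-1,-2}(β)|² = (-0.083974)² = 0.007052 (the z-rotation phases have unit modulus)

P=0.0071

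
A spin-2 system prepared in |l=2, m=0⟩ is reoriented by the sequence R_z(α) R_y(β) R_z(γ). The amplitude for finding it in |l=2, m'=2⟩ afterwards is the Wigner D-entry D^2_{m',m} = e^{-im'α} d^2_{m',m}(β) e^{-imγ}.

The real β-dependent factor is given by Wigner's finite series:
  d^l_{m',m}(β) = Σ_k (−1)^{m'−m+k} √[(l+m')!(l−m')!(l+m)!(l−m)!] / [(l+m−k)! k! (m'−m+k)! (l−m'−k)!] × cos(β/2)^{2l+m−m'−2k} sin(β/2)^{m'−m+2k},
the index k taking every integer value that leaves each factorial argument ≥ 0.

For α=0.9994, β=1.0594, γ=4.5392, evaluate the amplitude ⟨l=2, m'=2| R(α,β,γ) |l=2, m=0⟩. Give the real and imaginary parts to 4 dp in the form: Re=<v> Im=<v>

First d^2_{2,0}(β=1.0594), then the phase factors e^{-i(2)α} and e^{-i(0)γ}:
With c≡cos(β/2)=0.862959 and s≡sin(β/2)=0.505274, N=[24·1·2·2]^{1/2}=9.797959
Admissible k: 0..0 (factorial args all ≥0)
  k=0: (−1)^2·9.7980/(4)·0.8630^2·0.5053^2 = +0.465704
d^2_{2,0}(1.0594) = +0.465704
D = (-0.415055-0.909796i)·(+0.465704)·(+1.000000+0.000000i) = -0.193293-0.423696i

Re=-0.1933 Im=-0.4237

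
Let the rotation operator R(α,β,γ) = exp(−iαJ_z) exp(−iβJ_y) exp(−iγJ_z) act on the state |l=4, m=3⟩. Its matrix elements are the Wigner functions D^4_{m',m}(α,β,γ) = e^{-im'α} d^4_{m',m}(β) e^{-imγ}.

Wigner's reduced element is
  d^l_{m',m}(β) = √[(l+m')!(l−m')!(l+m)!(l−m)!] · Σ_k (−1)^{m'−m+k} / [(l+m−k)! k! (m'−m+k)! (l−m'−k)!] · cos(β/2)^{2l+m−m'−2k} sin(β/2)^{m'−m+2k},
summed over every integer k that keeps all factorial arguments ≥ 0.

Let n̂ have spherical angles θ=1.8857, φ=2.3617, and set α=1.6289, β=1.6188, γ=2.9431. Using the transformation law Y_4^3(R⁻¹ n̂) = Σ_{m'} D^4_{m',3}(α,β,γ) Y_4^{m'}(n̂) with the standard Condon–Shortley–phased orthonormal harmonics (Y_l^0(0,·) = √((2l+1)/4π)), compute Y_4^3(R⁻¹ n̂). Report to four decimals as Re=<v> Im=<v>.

Re=-0.1771 Im=-0.2427

Need the full column D^4_{m',3} for m'=−4..4 at α=1.6289, β=1.6188, γ=2.9431.
cos(β/2)=0.689933, sin(β/2)=0.723873
d^4_{-4,3}: single k=7 term ⇒ +0.203231;  D = -0.137471-0.149681i
d^4_{-3,3}: k∈[6..7] ⇒ +0.479388 -0.075388 = +0.404000;  D = -0.281178+0.290096i
d^4_{-2,3}: k∈[5..6] ⇒ +0.732687 -0.268849 = +0.463838;  D = +0.351247+0.302938i
d^4_{-1,3}: k∈[4..5] ⇒ +0.822994 -0.543575 = +0.279419;  D = +0.169896-0.221834i
d^4_{0,3}: k∈[3..4] ⇒ +0.701594 -0.772320 = -0.070726;  D = +0.058553+0.039671i
d^4_{1,3}: k∈[2..3] ⇒ +0.448576 -0.822994 = -0.374418;  D = +0.191658-0.321646i
d^4_{2,3}: k∈[1..2] ⇒ +0.201546 -0.665591 = -0.464045;  D = -0.411761-0.213986i
d^4_{3,3}: k∈[0..1] ⇒ +0.051340 -0.395607 = -0.344267;  D = -0.140745+0.314183i
d^4_{4,3}: single k=0 term ⇒ -0.152355;  D = +0.142423+0.054107i
Y_4^{m'}(θ=1.8857,φ=2.3617) and Σ D·Y over m':
  (-0.1375-0.1497i)·(-0.3616+0.0080i)  (-0.2812+0.2901i)·(-0.2317+0.2395i)  (+0.3512+0.3029i)·(-0.0011-0.0993i)  (+0.1699-0.2218i)·(-0.2307-0.2281i)  (+0.0586+0.0397i)·(+0.0470+0.0000i)  (+0.1917-0.3216i)·(+0.2307-0.2281i)  (-0.4118-0.2140i)·(-0.0011+0.0993i)  (-0.1407+0.3142i)·(+0.2317+0.2395i)  (+0.1424+0.0541i)·(-0.3616-0.0080i)
Y_4^3(R⁻¹ n̂) = -0.177146-0.242672i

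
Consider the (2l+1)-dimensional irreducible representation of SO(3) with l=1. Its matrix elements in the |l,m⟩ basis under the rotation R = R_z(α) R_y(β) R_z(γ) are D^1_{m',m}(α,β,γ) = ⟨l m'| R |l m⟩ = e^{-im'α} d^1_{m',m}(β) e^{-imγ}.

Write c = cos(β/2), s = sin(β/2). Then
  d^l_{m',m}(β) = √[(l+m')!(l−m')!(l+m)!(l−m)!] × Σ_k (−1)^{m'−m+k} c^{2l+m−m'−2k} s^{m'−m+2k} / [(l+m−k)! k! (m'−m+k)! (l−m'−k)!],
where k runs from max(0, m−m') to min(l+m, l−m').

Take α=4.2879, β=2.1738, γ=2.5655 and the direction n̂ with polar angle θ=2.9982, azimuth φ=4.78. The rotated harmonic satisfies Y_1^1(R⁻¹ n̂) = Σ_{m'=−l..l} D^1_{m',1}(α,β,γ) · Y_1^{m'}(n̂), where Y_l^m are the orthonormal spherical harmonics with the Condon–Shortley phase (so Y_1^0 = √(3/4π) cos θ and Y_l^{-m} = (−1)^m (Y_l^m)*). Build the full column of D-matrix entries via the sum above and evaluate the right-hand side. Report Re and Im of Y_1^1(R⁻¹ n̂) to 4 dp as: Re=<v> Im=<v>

Need the full column D^1_{m',1} for m'=−1..1 at α=4.2879, β=2.1738, γ=2.5655.
cos(β/2)=0.465232, sin(β/2)=0.885189
d^1_{-1,1}: single k=2 term ⇒ +0.783559;  D = -0.118336+0.774572i
d^1_{0,1}: single k=1 term ⇒ +0.582399;  D = -0.488398-0.317262i
d^1_{1,1}: single k=0 term ⇒ +0.216441;  D = +0.182196-0.116837i
Y_1^{m'}(θ=2.9982,φ=4.78) and Σ D·Y over m':
  (-0.1183+0.7746i)·(+0.0033+0.0493i)  (-0.4884-0.3173i)·(-0.4836+0.0000i)  (+0.1822-0.1168i)·(-0.0033+0.0493i)
Y_1^1(R⁻¹ n̂) = +0.202782+0.159543i

Re=0.2028 Im=0.1595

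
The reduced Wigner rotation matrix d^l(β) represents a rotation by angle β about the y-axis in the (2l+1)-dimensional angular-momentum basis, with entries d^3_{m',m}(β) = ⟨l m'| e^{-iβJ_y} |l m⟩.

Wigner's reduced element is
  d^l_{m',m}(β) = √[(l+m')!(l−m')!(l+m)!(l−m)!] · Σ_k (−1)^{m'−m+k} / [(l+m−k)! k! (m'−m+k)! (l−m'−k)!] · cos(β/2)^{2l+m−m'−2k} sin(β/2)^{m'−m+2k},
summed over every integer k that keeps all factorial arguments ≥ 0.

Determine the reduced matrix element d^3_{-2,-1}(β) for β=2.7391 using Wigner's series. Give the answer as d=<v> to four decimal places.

d=-0.0465

d^3_{-2,-1}(β=2.7391) via Wigner's sum:
With c≡cos(β/2)=0.199891 and s≡sin(β/2)=0.979818, N=[1·120·2·24]^{1/2}=75.894664
k: max(0,(-1)−(-2))=1 … min(3+(-1),3−(-2))=2
  k=1: (−1)^0·75.8947/(24)·0.1999^5·0.9798^1 = +0.000989
  k=2: (−1)^1·75.8947/(12)·0.1999^3·0.9798^3 = -0.047516
d^3_{-2,-1}(2.7391) = +0.000989 -0.047516 = -0.046528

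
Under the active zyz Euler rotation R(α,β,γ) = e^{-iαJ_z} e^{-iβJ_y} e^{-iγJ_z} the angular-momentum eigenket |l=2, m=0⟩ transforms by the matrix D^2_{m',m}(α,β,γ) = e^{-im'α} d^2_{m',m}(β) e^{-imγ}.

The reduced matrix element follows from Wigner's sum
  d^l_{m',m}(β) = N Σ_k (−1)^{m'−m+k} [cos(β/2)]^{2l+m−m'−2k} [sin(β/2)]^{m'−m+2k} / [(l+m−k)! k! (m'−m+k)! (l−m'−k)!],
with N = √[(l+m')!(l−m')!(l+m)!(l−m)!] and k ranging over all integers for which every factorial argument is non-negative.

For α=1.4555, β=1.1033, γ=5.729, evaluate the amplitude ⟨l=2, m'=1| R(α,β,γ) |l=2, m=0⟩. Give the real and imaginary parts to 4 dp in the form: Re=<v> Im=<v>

Re=-0.0567 Im=0.4894

First d^2_{1,0}(β=1.1033), then the phase factors e^{-i(1)α} and e^{-i(0)γ}:
With c≡cos(β/2)=0.851661 and s≡sin(β/2)=0.524093, N=[6·1·2·2]^{1/2}=4.898979
k∈{0,1} keeps every argument non-negative
  k=0: (−1)^1·4.8990/(2)·0.8517^3·0.5241^1 = -0.793020
  k=1: (−1)^2·4.8990/(2)·0.8517^1·0.5241^3 = +0.300309
d^2_{1,0}(1.1033) = -0.793020 +0.300309 = -0.492712
Phases: e^{-i·(1)·1.4555}=+0.115041-0.993361i, e^{-i·(0)·5.729}=+1.000000+0.000000i ⇒ D=-0.056682+0.489440i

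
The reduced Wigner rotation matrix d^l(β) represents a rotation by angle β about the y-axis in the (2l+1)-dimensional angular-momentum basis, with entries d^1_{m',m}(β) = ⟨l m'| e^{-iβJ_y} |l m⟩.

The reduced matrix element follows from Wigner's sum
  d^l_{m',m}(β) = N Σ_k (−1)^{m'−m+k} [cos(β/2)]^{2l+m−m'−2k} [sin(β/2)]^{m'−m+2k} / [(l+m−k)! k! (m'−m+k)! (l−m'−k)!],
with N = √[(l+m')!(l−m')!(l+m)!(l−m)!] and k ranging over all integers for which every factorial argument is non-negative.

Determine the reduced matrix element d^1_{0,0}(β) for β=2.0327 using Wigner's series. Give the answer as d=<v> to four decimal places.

d=-0.4457

d^1_{0,0}(β=2.0327) via Wigner's sum:
c=cos(2.0327/2)=0.526473, s=sin(2.0327/2)=0.850192; N=√[1·1·1·1]=1.000000
Admissible k: 0..1 (factorial args all ≥0)
  k=0: (−1)^0·1.0000/(1)·0.5265^2·0.8502^0 = +0.277173
  k=1: (−1)^1·1.0000/(1)·0.5265^0·0.8502^2 = -0.722827
d^1_{0,0}(2.0327) = +0.277173 -0.722827 = -0.445653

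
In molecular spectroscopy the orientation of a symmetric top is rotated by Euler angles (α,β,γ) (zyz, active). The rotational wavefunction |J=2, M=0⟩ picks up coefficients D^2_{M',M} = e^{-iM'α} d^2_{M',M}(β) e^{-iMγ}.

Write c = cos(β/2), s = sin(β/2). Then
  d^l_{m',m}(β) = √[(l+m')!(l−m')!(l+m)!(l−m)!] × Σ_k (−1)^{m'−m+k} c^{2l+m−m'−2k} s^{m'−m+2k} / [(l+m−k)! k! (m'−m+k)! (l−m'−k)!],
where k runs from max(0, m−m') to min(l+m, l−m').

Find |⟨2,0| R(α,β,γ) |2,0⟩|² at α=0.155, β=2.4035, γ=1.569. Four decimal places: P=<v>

P=0.1029

D^2_{0,0}(0.155,2.4035,1.569) = e^{-i·0·0.155}·d^2_{0,0}(2.4035)·e^{-i·0·1.569}. Compute d first:
Half-angle: c=0.360726, s=0.932672. N=√(2·2·2·2)=4.000000
k∈{0,1,2} keeps every argument non-negative
  k=0: (−1)^0·4.0000/(4)·0.3607^4·0.9327^0 = +0.016932
  k=1: (−1)^1·4.0000/(1)·0.3607^2·0.9327^2 = -0.452765
  k=2: (−1)^2·4.0000/(4)·0.3607^0·0.9327^4 = +0.756685
d^2_{0,0}(2.4035) = +0.016932 -0.452765 +0.756685 = +0.320852
|D^2_{0,0}|² = |d^2_{0,0}(β)|² = (+0.320852)² = 0.102946 (the z-rotation phases have unit modulus)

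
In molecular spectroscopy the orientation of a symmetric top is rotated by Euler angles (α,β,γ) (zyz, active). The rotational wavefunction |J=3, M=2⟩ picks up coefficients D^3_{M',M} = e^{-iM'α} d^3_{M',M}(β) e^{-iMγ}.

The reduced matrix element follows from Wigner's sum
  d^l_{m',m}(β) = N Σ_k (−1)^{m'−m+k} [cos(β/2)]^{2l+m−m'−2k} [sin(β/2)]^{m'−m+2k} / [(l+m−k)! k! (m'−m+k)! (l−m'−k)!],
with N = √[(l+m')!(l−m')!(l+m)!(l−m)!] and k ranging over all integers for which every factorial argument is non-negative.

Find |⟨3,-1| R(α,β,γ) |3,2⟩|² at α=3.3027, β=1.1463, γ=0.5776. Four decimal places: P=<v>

D^3_{-1,2}(3.3027,1.1463,0.5776) = e^{-i·-1·3.3027}·d^3_{-1,2}(1.1463)·e^{-i·2·0.5776}. Compute d first:
With c≡cos(β/2)=0.840197 and s≡sin(β/2)=0.542281, N=[2·24·120·1]^{1/2}=75.894664
Admissible k: 3..4 (factorial args all ≥0)
  k=3: (−1)^0·75.8947/(12)·0.8402^3·0.5423^3 = +0.598201
  k=4: (−1)^1·75.8947/(24)·0.8402^1·0.5423^5 = -0.124596
d^3_{-1,2}(1.1463) = +0.598201 -0.124596 = +0.473605
|D^3_{-1,2}|² = |d^3_{-1,2}(β)|² = (+0.473605)² = 0.224302 (the z-rotation phases have unit modulus)

P=0.2243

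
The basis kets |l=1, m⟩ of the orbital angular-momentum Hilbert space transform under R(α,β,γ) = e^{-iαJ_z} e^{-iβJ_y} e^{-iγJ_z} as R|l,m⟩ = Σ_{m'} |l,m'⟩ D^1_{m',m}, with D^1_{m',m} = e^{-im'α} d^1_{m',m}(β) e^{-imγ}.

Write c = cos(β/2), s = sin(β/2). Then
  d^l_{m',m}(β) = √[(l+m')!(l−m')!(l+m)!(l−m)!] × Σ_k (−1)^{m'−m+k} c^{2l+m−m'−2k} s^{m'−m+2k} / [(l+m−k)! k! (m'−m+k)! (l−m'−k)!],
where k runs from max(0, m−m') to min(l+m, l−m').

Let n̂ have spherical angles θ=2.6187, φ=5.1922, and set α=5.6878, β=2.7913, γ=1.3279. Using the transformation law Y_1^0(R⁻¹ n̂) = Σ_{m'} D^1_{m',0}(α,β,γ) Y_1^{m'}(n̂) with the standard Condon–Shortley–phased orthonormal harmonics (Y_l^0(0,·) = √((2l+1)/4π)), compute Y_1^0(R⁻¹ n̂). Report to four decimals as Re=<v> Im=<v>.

Need the full column D^1_{m',0} for m'=−1..1 at α=5.6878, β=2.7913, γ=1.3279.
cos(β/2)=0.174252, sin(β/2)=0.984701
d^1_{-1,0}: single k=1 term ⇒ +0.242660;  D = +0.200906-0.136090i
d^1_{0,0}: k∈[0..1] ⇒ +0.030364 -0.969636 = -0.939272;  D = -0.939272+0.000000i
d^1_{1,0}: single k=0 term ⇒ -0.242660;  D = -0.200906-0.136090i
Y_1^{m'}(θ=2.6187,φ=5.1922) and Σ D·Y over m':
  (+0.2009-0.1361i)·(+0.0796+0.1531i)  (-0.9393+0.0000i)·(-0.4233+0.0000i)  (-0.2009-0.1361i)·(-0.0796+0.1531i)
Y_1^0(R⁻¹ n̂) = +0.471268+0.000000i

Re=0.4713 Im=0.0000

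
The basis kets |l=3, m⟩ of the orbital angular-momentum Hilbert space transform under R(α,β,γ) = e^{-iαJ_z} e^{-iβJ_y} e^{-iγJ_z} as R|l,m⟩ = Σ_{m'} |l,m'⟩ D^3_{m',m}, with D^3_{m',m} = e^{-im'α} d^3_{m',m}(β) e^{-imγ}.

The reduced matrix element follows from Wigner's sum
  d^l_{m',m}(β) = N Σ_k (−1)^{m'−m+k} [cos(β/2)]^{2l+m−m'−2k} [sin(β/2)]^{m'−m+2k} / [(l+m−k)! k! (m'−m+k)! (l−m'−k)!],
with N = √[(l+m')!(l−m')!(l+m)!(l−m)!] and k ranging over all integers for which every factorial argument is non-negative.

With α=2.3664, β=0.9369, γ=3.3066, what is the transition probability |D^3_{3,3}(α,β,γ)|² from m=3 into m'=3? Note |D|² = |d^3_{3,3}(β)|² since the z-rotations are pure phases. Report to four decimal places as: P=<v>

P=0.2547

First d^3_{3,3}(β=0.9369), then the phase factors e^{-i(3)α} and e^{-i(3)γ}:
Half-angle: c=0.892269, s=0.451504. N=√(720·1·720·1)=720.000000
k∈{0} keeps every argument non-negative
  k=0: (−1)^0·720.0000/(720)·0.8923^6·0.4515^0 = +0.504633
d^3_{3,3}(0.9369) = +0.504633
|D^3_{3,3}|² = |d^3_{3,3}(β)|² = (+0.504633)² = 0.254654 (the z-rotation phases have unit modulus)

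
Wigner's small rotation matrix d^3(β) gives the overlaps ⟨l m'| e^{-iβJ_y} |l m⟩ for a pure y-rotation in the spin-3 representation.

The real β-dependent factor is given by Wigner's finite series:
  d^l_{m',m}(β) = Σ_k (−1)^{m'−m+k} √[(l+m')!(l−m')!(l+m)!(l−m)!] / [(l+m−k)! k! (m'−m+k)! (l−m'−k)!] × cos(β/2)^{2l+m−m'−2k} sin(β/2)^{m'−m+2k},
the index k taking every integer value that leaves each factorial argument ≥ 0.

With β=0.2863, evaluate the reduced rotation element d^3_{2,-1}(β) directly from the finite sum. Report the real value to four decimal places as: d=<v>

d=-0.0176

d^3_{2,-1}(β=0.2863) via Wigner's sum:
Half-angle: c=0.989772, s=0.142662. N=√(120·1·2·24)=75.894664
k∈{0,1} keeps every argument non-negative
  k=0: (−1)^3·75.8947/(12)·0.9898^3·0.1427^3 = -0.017806
  k=1: (−1)^4·75.8947/(24)·0.9898^1·0.1427^5 = +0.000185
d^3_{2,-1}(0.2863) = -0.017806 +0.000185 = -0.017621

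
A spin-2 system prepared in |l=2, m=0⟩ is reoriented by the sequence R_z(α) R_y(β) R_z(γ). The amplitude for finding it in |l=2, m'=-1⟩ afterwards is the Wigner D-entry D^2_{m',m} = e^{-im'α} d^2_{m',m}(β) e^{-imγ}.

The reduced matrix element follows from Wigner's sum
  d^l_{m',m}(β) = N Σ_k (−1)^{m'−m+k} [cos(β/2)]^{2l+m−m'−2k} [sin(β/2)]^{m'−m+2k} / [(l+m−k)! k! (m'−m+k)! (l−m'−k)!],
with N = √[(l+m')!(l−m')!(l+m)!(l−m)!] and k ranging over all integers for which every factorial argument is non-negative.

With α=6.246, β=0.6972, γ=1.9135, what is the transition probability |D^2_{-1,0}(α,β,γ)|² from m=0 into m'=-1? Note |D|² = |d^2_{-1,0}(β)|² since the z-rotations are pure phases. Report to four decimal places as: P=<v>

P=0.3635

D^2_{-1,0}(6.246,0.6972,1.9135) = e^{-i·-1·6.246}·d^2_{-1,0}(0.6972)·e^{-i·0·1.9135}. Compute d first:
Half-angle: c=0.939852, s=0.341582. N=√(1·6·2·2)=4.898979
k: max(0,(0)−(-1))=1 … min(2+(0),2−(-1))=2
  k=1: (−1)^0·4.8990/(2)·0.9399^3·0.3416^1 = +0.694623
  k=2: (−1)^1·4.8990/(2)·0.9399^1·0.3416^3 = -0.091753
d^2_{-1,0}(0.6972) = +0.694623 -0.091753 = +0.602870
|D^2_{-1,0}|² = |d^2_{-1,0}(β)|² = (+0.602870)² = 0.363452 (the z-rotation phases have unit modulus)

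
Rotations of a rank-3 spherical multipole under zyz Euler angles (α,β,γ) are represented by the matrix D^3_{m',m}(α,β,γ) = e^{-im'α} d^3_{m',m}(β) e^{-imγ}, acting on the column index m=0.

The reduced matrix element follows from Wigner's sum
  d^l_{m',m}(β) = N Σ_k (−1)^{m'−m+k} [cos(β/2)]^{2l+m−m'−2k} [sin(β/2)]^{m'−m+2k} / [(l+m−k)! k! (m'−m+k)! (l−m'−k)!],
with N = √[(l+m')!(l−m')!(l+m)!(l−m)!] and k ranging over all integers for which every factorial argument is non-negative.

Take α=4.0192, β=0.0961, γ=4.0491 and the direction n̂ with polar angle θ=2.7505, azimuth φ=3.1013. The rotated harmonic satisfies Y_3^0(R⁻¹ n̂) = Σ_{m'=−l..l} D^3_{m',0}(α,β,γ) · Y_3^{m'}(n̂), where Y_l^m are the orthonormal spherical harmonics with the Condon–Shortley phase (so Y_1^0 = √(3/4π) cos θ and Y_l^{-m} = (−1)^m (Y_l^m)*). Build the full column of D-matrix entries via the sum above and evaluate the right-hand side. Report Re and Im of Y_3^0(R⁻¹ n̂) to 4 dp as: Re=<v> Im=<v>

Need the full column D^3_{m',0} for m'=−3..3 at α=4.0192, β=0.0961, γ=4.0491.
cos(β/2)=0.998846, sin(β/2)=0.048032
d^3_{-3,0}: single k=3 term ⇒ +0.000494;  D = +0.000431-0.000241i
d^3_{-2,0}: k∈[2..3] ⇒ +0.012578 -0.000029 = +0.012549;  D = -0.002301+0.012336i
d^3_{-1,0}: k∈[1..3] ⇒ +0.165428 -0.001148 +0.000001 = +0.164281;  D = -0.104975-0.126367i
d^3_{0,0}: k∈[0..3] ⇒ +0.993095 -0.020668 +0.000048 -0.000000 = +0.972475;  D = +0.972475+0.000000i
d^3_{1,0}: k∈[0..2] ⇒ -0.165428 +0.001148 -0.000001 = -0.164281;  D = +0.104975-0.126367i
d^3_{2,0}: k∈[0..1] ⇒ +0.012578 -0.000029 = +0.012549;  D = -0.002301-0.012336i
d^3_{3,0}: single k=0 term ⇒ -0.000494;  D = -0.000431-0.000241i
Y_3^{m'}(θ=2.7505,φ=3.1013) and Σ D·Y over m':
  (+0.0004-0.0002i)·(-0.0229-0.0028i)  (-0.0023+0.0123i)·(-0.1368-0.0111i)  (-0.1050-0.1264i)·(-0.4029-0.0162i)  (+0.9725+0.0000i)·(-0.4393+0.0000i)  (+0.1050-0.1264i)·(+0.4029-0.0162i)  (-0.0023-0.0123i)·(-0.1368+0.0111i)  (-0.0004-0.0002i)·(+0.0229-0.0028i)
Y_3^0(R⁻¹ n̂) = -0.345868+0.000000i

Re=-0.3459 Im=0.0000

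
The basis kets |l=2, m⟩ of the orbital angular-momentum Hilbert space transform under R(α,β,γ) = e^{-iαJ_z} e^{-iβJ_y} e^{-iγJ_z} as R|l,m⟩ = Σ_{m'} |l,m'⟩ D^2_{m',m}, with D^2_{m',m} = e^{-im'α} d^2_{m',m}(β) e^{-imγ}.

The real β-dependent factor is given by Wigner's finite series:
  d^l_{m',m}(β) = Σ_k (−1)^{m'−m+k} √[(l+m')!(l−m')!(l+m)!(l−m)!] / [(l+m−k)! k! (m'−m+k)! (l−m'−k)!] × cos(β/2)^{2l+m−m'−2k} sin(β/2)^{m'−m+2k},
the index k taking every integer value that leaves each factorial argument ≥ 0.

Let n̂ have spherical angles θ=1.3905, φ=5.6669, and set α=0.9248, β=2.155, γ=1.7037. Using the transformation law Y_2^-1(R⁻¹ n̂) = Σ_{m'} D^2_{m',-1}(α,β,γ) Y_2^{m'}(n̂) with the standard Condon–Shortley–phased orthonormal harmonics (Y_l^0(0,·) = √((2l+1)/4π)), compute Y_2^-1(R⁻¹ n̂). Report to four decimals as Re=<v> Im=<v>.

Re=0.0549 Im=0.0170

Need the full column D^2_{m',-1} for m'=−2..2 at α=0.9248, β=2.155, γ=1.7037.
cos(β/2)=0.473532, sin(β/2)=0.880777
d^2_{-2,-1}: single k=1 term ⇒ +0.187044;  D = -0.171414-0.074850i
d^2_{-1,-1}: k∈[0..1] ⇒ +0.050280 -0.521857 = -0.471576;  D = +0.410852-0.231485i
d^2_{0,-1}: k∈[0..1] ⇒ -0.229081 +0.792542 = +0.563461;  D = -0.074666+0.558492i
d^2_{1,-1}: k∈[0..1] ⇒ +0.521857 -0.601815 = -0.079959;  D = -0.056906-0.056171i
d^2_{2,-1}: single k=0 term ⇒ -0.647108;  D = -0.640233+0.094078i
Y_2^{m'}(θ=1.3905,φ=5.6669) and Σ D·Y over m':
  (-0.1714-0.0749i)·(+0.1240+0.3527i)  (+0.4109-0.2315i)·(+0.1112+0.0788i)  (-0.0747+0.5585i)·(-0.2850+0.0000i)  (-0.0569-0.0562i)·(-0.1112+0.0788i)  (-0.6402+0.0941i)·(+0.1240-0.3527i)
Y_2^-1(R⁻¹ n̂) = +0.054852+0.016958i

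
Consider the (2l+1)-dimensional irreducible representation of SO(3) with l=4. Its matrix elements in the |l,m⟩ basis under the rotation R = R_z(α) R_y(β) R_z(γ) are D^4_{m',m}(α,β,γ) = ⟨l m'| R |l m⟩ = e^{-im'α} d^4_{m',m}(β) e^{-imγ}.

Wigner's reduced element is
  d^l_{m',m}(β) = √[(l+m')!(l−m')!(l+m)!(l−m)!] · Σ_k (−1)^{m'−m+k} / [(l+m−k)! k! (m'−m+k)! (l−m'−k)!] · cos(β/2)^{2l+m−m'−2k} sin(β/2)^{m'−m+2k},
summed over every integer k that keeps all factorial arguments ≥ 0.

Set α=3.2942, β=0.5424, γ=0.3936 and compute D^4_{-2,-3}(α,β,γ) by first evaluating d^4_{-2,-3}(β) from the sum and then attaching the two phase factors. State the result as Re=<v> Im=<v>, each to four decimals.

Re=-0.0502 Im=-0.5911

First d^4_{-2,-3}(β=0.5424), then the phase factors e^{-i(-2)α} and e^{-i(-3)γ}:
Half-angle: c=0.963450, s=0.267888. N=√(2·720·1·5040)=2693.993318
The bounds max(0,m−m')=0 and min(l+m,l−m')=1 give 2 terms
  k=0: (−1)^1·2693.9933/(720)·0.9635^7·0.2679^1 = -0.772363
  k=1: (−1)^2·2693.9933/(240)·0.9635^5·0.2679^3 = +0.179139
d^4_{-2,-3}(0.5424) = -0.772363 +0.179139 = -0.593224
Phases: e^{-i·(-2)·3.2942}=+0.953782+0.300498i, e^{-i·(-3)·0.3936}=+0.380185+0.924910i ⇒ D=-0.050234-0.591093i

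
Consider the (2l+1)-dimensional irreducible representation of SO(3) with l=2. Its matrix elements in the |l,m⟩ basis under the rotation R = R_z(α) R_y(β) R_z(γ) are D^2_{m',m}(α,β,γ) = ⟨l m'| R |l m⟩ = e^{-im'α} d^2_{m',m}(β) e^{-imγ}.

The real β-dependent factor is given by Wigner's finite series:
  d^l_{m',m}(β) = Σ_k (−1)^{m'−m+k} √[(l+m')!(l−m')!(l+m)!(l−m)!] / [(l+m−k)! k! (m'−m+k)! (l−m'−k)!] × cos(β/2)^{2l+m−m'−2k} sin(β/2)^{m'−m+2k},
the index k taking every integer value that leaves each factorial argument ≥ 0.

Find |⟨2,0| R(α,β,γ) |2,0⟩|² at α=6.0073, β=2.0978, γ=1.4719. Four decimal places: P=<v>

P=0.0145

Split into d^2_{0,0}(β=2.0978) × two z-phases.
c=cos(2.0978/2)=0.498525, s=sin(2.0978/2)=0.866875; N=√[2·2·2·2]=4.000000
k: max(0,(0)−(0))=0 … min(2+(0),2−(0))=2
  k=0: (−1)^0·4.0000/(4)·0.4985^4·0.8669^0 = +0.061766
  k=1: (−1)^1·4.0000/(1)·0.4985^2·0.8669^2 = -0.747045
  k=2: (−1)^2·4.0000/(4)·0.4985^0·0.8669^4 = +0.564712
d^2_{0,0}(2.0978) = +0.061766 -0.747045 +0.564712 = -0.120568
|D^2_{0,0}|² = |d^2_{0,0}(β)|² = (-0.120568)² = 0.014537 (the z-rotation phases have unit modulus)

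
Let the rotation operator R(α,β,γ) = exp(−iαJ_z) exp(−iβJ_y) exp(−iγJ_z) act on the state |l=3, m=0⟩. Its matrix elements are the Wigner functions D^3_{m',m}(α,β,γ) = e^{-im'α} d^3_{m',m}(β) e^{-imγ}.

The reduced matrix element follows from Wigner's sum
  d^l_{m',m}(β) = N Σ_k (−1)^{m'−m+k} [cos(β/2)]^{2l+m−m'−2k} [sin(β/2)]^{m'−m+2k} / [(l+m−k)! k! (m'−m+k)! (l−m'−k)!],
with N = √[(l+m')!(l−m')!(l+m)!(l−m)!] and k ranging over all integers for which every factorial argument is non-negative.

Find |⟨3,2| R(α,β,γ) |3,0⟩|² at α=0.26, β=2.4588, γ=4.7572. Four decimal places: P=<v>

P=0.1789

First d^3_{2,0}(β=2.4588), then the phase factors e^{-i(2)α} and e^{-i(0)γ}:
With c≡cos(β/2)=0.334803 and s≡sin(β/2)=0.942288, N=[120·1·6·6]^{1/2}=65.726707
k: max(0,(0)−(2))=0 … min(3+(0),3−(2))=1
  k=0: (−1)^2·65.7267/(12)·0.3348^4·0.9423^2 = +0.061106
  k=1: (−1)^3·65.7267/(12)·0.3348^2·0.9423^4 = -0.484033
d^3_{2,0}(2.4588) = +0.061106 -0.484033 = -0.422926
|D^3_{2,0}|² = |d^3_{2,0}(β)|² = (-0.422926)² = 0.178867 (the z-rotation phases have unit modulus)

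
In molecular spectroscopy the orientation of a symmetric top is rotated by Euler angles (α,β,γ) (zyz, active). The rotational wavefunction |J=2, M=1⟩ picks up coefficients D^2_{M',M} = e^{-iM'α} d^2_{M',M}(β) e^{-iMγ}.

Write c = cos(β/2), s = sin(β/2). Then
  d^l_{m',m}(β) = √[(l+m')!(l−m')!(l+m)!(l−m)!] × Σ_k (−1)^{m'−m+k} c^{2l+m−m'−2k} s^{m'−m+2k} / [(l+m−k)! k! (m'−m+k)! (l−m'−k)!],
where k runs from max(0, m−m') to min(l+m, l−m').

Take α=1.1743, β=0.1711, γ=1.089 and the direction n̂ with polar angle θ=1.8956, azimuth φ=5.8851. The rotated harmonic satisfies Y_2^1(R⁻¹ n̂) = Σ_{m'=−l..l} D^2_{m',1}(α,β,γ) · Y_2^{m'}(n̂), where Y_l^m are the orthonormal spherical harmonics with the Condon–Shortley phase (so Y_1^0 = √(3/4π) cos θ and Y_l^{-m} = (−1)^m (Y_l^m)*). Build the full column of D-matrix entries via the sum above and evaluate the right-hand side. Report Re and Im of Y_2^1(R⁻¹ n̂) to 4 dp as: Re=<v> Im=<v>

Re=-0.1982 Im=-0.1182

Need the full column D^2_{m',1} for m'=−2..2 at α=1.1743, β=0.1711, γ=1.089.
cos(β/2)=0.996343, sin(β/2)=0.085446
d^2_{-2,1}: single k=3 term ⇒ +0.001243;  D = +0.000381+0.001183i
d^2_{-1,1}: k∈[2..3] ⇒ +0.021743 -0.000053 = +0.021690;  D = +0.021611+0.001848i
d^2_{0,1}: k∈[1..2] ⇒ +0.207010 -0.001522 = +0.205488;  D = +0.095217-0.182096i
d^2_{1,1}: k∈[0..1] ⇒ +0.985451 -0.021743 = +0.963708;  D = -0.615295-0.741718i
d^2_{2,1}: single k=0 term ⇒ -0.169023;  D = +0.161672-0.049305i
Y_2^{m'}(θ=1.8956,φ=5.8851) and Σ D·Y over m':
  (+0.0004+0.0012i)·(+0.2427+0.2479i)  (+0.0216+0.0018i)·(-0.2154-0.0906i)  (+0.0952-0.1821i)·(-0.2190+0.0000i)  (-0.6153-0.7417i)·(+0.2154-0.0906i)  (+0.1617-0.0493i)·(+0.2427-0.2479i)
Y_2^1(R⁻¹ n̂) = -0.198238-0.118159i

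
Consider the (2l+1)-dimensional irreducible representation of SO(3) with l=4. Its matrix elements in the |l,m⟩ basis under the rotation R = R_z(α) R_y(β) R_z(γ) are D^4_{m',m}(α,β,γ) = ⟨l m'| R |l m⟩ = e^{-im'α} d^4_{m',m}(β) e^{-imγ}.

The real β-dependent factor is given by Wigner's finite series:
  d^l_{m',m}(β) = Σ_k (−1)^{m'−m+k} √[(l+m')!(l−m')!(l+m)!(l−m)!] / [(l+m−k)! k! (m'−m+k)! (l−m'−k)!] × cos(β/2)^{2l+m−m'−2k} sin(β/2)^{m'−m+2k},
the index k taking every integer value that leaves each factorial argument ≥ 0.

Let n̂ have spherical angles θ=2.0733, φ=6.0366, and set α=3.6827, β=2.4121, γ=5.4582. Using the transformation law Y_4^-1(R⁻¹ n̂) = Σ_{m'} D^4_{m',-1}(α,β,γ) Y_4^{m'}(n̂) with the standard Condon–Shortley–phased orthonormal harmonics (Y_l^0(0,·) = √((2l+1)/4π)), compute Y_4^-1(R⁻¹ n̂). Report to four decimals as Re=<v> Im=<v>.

Need the full column D^4_{m',-1} for m'=−4..4 at α=3.6827, β=2.4121, γ=5.4582.
cos(β/2)=0.356712, sin(β/2)=0.934214
d^4_{-4,-1}: single k=3 term ⇒ +0.035239;  D = +0.008080+0.034300i
d^4_{-3,-1}: k∈[2..3] ⇒ +0.014272 -0.163146 = -0.148875;  D = +0.103900+0.106624i
d^4_{-2,-1}: k∈[1..3] ⇒ +0.002913 -0.099893 +0.456774 = +0.359794;  D = +0.347956+0.091532i
d^4_{-1,-1}: k∈[0..3] ⇒ +0.000262 -0.026971 +0.369981 -0.845893 = -0.502620;  D = +0.482503-0.140774i
d^4_{0,-1}: k∈[0..3] ⇒ -0.003070 +0.126356 -0.866669 +0.990738 = +0.247355;  D = +0.167847-0.181691i
d^4_{1,-1}: k∈[0..3] ⇒ +0.017980 -0.369981 +1.268839 -0.580192 = +0.336646;  D = -0.068432+0.329617i
d^4_{2,-1}: k∈[0..2] ⇒ -0.066596 +0.685162 -0.939896 = -0.321330;  D = +0.106069+0.303319i
d^4_{3,-1}: k∈[0..1] ⇒ +0.163146 -0.671406 = -0.508260;  D = -0.390929-0.324812i
d^4_{4,-1}: single k=0 term ⇒ -0.241702;  D = +0.238909+0.036640i
Y_4^{m'}(θ=2.0733,φ=6.0366) and Σ D·Y over m':
  (+0.0081+0.0343i)·(+0.1440+0.2177i)  (+0.1039+0.1066i)·(-0.2997-0.2735i)  (+0.3480+0.0915i)·(+0.1412+0.0759i)  (+0.4825-0.1408i)·(+0.2665+0.0671i)  (+0.1678-0.1817i)·(-0.2196+0.0000i)  (-0.0684+0.3296i)·(-0.2665+0.0671i)  (+0.1061+0.3033i)·(+0.1412-0.0759i)  (-0.3909-0.3248i)·(+0.2997-0.2735i)  (+0.2389+0.0366i)·(+0.1440-0.2177i)
Y_4^-1(R⁻¹ n̂) = +0.005558-0.074439i

Re=0.0056 Im=-0.0744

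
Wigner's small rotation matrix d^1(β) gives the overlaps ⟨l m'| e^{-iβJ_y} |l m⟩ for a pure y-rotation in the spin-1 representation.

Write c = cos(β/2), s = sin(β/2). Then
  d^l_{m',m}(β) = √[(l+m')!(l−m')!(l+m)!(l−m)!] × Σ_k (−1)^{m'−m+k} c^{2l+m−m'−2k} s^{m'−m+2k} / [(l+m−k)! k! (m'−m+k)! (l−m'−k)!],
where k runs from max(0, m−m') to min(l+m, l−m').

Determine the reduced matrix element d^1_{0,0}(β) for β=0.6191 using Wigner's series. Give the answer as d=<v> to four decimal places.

d^1_{0,0}(β=0.6191) via Wigner's sum:
With c≡cos(β/2)=0.952471 and s≡sin(β/2)=0.304630, N=[1·1·1·1]^{1/2}=1.000000
Admissible k: 0..1 (factorial args all ≥0)
  k=0: (−1)^0·1.0000/(1)·0.9525^2·0.3046^0 = +0.907201
  k=1: (−1)^1·1.0000/(1)·0.9525^0·0.3046^2 = -0.092799
d^1_{0,0}(0.6191) = +0.907201 -0.092799 = +0.814401

d=0.8144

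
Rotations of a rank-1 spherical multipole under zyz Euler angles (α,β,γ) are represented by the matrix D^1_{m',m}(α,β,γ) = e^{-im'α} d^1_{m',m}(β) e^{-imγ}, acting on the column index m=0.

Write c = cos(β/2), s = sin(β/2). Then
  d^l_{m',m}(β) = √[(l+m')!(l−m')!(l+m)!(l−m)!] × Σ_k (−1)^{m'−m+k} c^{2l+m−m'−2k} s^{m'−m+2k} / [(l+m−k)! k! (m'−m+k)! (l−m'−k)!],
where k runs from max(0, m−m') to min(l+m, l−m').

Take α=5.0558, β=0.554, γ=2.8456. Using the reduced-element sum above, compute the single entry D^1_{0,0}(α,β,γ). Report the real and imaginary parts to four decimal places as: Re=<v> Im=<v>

Split into d^1_{0,0}(β=0.554) × two z-phases.
Half-angle: c=0.961880, s=0.273471. N=√(1·1·1·1)=1.000000
Admissible k: 0..1 (factorial args all ≥0)
  k=0: (−1)^0·1.0000/(1)·0.9619^2·0.2735^0 = +0.925213
  k=1: (−1)^1·1.0000/(1)·0.9619^0·0.2735^2 = -0.074787
d^1_{0,0}(0.554) = +0.925213 -0.074787 = +0.850427
Attach z-rotation phases: D = e^{-i(0)(5.0558)}·(+0.850427)·e^{-i(0)(2.8456)} = +0.850427+0.000000i

Re=0.8504 Im=0.0000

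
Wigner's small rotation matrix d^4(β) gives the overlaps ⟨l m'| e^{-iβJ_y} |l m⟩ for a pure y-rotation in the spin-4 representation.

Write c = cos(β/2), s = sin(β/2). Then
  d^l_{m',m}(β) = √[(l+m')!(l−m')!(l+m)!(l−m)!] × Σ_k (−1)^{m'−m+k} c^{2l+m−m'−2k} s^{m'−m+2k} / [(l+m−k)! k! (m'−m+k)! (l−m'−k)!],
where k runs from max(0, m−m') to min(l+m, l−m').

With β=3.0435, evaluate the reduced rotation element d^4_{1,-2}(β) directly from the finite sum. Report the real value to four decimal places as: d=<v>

d^4_{1,-2}(β=3.0435) via Wigner's sum:
With c≡cos(β/2)=0.049027 and s≡sin(β/2)=0.998797, N=[120·6·2·720]^{1/2}=1018.233765
k: max(0,(-2)−(1))=0 … min(4+(-2),4−(1))=2
  k=0: (−1)^3·1018.2338/(72)·0.0490^5·0.9988^3 = -0.000004
  k=1: (−1)^4·1018.2338/(48)·0.0490^3·0.9988^5 = +0.002485
  k=2: (−1)^5·1018.2338/(240)·0.0490^1·0.9988^7 = -0.206258
d^4_{1,-2}(3.0435) = -0.000004 +0.002485 -0.206258 = -0.203777

d=-0.2038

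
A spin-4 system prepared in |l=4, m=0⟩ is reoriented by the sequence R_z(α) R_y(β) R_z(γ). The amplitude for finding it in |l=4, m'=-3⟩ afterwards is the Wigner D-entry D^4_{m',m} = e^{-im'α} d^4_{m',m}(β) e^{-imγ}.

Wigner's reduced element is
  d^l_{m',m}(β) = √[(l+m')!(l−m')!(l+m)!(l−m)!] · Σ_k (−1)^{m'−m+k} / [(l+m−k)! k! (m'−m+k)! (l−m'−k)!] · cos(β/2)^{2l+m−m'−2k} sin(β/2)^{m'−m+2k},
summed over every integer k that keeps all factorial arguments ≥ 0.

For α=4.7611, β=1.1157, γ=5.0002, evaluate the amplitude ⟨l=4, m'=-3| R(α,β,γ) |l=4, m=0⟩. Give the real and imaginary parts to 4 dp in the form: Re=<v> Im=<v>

First d^4_{-3,0}(β=1.1157), then the phase factors e^{-i(-3)α} and e^{-i(0)γ}:
With c≡cos(β/2)=0.848395 and s≡sin(β/2)=0.529363, N=[1·5040·24·24]^{1/2}=1703.830978
The bounds max(0,m−m')=3 and min(l+m,l−m')=4 give 2 terms
  k=3: (−1)^0·1703.8310/(144)·0.8484^5·0.5294^3 = +0.771466
  k=4: (−1)^1·1703.8310/(144)·0.8484^3·0.5294^5 = -0.300350
d^4_{-3,0}(1.1157) = +0.771466 -0.300350 = +0.471116
Phases: e^{-i·(-3)·4.7611}=-0.145614+0.989342i, e^{-i·(0)·5.0002}=+1.000000+0.000000i ⇒ D=-0.068601+0.466094i

Re=-0.0686 Im=0.4661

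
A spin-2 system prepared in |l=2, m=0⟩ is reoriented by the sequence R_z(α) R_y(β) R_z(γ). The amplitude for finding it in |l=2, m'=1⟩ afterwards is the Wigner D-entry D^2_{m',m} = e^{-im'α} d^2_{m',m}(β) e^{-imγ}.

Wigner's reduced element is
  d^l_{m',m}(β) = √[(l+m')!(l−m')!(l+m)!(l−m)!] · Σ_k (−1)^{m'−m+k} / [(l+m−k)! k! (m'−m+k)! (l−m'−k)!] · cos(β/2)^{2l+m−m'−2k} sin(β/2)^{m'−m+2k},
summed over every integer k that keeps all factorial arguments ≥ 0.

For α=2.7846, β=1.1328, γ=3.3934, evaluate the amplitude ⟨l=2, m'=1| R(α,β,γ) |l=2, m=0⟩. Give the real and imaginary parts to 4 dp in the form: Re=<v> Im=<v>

Re=0.4408 Im=0.1644

D^2_{1,0}(2.7846,1.1328,3.3934) = e^{-i·1·2.7846}·d^2_{1,0}(1.1328)·e^{-i·0·3.3934}. Compute d first:
c=cos(1.1328/2)=0.843838, s=sin(1.1328/2)=0.536598; N=√[6·1·2·2]=4.898979
The bounds max(0,m−m')=0 and min(l+m,l−m')=1 give 2 terms
  k=0: (−1)^1·4.8990/(2)·0.8438^3·0.5366^1 = -0.789772
  k=1: (−1)^2·4.8990/(2)·0.8438^1·0.5366^3 = +0.319361
d^2_{1,0}(1.1328) = -0.789772 +0.319361 = -0.470412
Attach z-rotation phases: D = e^{-i(1)(2.7846)}·(-0.470412)·e^{-i(0)(3.3934)} = +0.440753+0.164389i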